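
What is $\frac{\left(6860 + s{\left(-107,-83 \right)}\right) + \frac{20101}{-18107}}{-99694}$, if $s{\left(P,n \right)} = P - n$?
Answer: $- \frac{123759351}{1805159258} \approx -0.068559$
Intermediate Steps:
$\frac{\left(6860 + s{\left(-107,-83 \right)}\right) + \frac{20101}{-18107}}{-99694} = \frac{\left(6860 - 24\right) + \frac{20101}{-18107}}{-99694} = \left(\left(6860 + \left(-107 + 83\right)\right) + 20101 \left(- \frac{1}{18107}\right)\right) \left(- \frac{1}{99694}\right) = \left(\left(6860 - 24\right) - \frac{20101}{18107}\right) \left(- \frac{1}{99694}\right) = \left(6836 - \frac{20101}{18107}\right) \left(- \frac{1}{99694}\right) = \frac{123759351}{18107} \left(- \frac{1}{99694}\right) = - \frac{123759351}{1805159258}$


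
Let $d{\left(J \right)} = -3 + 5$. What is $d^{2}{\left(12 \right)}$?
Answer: $4$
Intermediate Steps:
$d{\left(J \right)} = 2$
$d^{2}{\left(12 \right)} = 2^{2} = 4$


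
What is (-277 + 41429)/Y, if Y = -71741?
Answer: -41152/71741 ≈ -0.57362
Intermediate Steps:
(-277 + 41429)/Y = (-277 + 41429)/(-71741) = 41152*(-1/71741) = -41152/71741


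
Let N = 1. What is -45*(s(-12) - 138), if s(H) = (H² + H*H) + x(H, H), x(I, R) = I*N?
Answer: -6210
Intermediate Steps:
x(I, R) = I (x(I, R) = I*1 = I)
s(H) = H + 2*H² (s(H) = (H² + H*H) + H = (H² + H²) + H = 2*H² + H = H + 2*H²)
-45*(s(-12) - 138) = -45*(-12*(1 + 2*(-12)) - 138) = -45*(-12*(1 - 24) - 138) = -45*(-12*(-23) - 138) = -45*(276 - 138) = -45*138 = -6210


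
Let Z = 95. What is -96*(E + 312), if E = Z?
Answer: -39072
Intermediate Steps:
E = 95
-96*(E + 312) = -96*(95 + 312) = -96*407 = -39072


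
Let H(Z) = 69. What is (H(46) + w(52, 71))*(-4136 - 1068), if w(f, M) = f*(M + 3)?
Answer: -20384068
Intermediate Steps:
w(f, M) = f*(3 + M)
(H(46) + w(52, 71))*(-4136 - 1068) = (69 + 52*(3 + 71))*(-4136 - 1068) = (69 + 52*74)*(-5204) = (69 + 3848)*(-5204) = 3917*(-5204) = -20384068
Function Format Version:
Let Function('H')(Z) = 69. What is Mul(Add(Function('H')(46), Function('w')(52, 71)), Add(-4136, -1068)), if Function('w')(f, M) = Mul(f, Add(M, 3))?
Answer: -20384068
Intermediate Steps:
Function('w')(f, M) = Mul(f, Add(3, M))
Mul(Add(Function('H')(46), Function('w')(52, 71)), Add(-4136, -1068)) = Mul(Add(69, Mul(52, Add(3, 71))), Add(-4136, -1068)) = Mul(Add(69, Mul(52, 74)), -5204) = Mul(Add(69, 3848), -5204) = Mul(3917, -5204) = -20384068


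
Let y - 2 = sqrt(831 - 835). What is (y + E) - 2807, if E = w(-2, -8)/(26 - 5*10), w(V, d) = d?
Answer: -8414/3 + 2*I ≈ -2804.7 + 2.0*I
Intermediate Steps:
y = 2 + 2*I (y = 2 + sqrt(831 - 835) = 2 + sqrt(-4) = 2 + 2*I ≈ 2.0 + 2.0*I)
E = 1/3 (E = -8/(26 - 5*10) = -8/(26 - 50) = -8/(-24) = -1/24*(-8) = 1/3 ≈ 0.33333)
(y + E) - 2807 = ((2 + 2*I) + 1/3) - 2807 = (7/3 + 2*I) - 2807 = -8414/3 + 2*I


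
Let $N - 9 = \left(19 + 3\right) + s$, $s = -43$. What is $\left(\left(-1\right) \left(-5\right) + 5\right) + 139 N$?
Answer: $-1658$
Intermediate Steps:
$N = -12$ ($N = 9 + \left(\left(19 + 3\right) - 43\right) = 9 + \left(22 - 43\right) = 9 - 21 = -12$)
$\left(\left(-1\right) \left(-5\right) + 5\right) + 139 N = \left(\left(-1\right) \left(-5\right) + 5\right) + 139 \left(-12\right) = \left(5 + 5\right) - 1668 = 10 - 1668 = -1658$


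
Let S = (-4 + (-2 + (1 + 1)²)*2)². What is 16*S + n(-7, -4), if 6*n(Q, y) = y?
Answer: -⅔ ≈ -0.66667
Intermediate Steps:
n(Q, y) = y/6
S = 0 (S = (-4 + (-2 + 2²)*2)² = (-4 + (-2 + 4)*2)² = (-4 + 2*2)² = (-4 + 4)² = 0² = 0)
16*S + n(-7, -4) = 16*0 + (⅙)*(-4) = 0 - ⅔ = -⅔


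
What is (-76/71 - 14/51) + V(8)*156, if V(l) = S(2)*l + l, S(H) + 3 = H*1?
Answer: -4870/3621 ≈ -1.3449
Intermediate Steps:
S(H) = -3 + H (S(H) = -3 + H*1 = -3 + H)
V(l) = 0 (V(l) = (-3 + 2)*l + l = -l + l = 0)
(-76/71 - 14/51) + V(8)*156 = (-76/71 - 14/51) + 0*156 = (-76*1/71 - 14*1/51) + 0 = (-76/71 - 14/51) + 0 = -4870/3621 + 0 = -4870/3621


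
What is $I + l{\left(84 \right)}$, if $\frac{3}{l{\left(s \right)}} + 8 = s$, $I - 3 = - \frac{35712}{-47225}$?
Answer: $\frac{13623087}{3589100} \approx 3.7957$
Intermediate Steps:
$I = \frac{177387}{47225}$ ($I = 3 - \frac{35712}{-47225} = 3 - - \frac{35712}{47225} = 3 + \frac{35712}{47225} = \frac{177387}{47225} \approx 3.7562$)
$l{\left(s \right)} = \frac{3}{-8 + s}$
$I + l{\left(84 \right)} = \frac{177387}{47225} + \frac{3}{-8 + 84} = \frac{177387}{47225} + \frac{3}{76} = \frac{13623087}{3589100}$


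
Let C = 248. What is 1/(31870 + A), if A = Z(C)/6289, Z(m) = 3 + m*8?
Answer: 6289/200432417 ≈ 3.1377e-5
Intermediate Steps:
Z(m) = 3 + 8*m
A = 1987/6289 (A = (3 + 8*248)/6289 = (3 + 1984)*(1/6289) = 1987*(1/6289) = 1987/6289 ≈ 0.31595)
1/(31870 + A) = 1/(31870 + 1987/6289) = 1/(200432417/6289) = 6289/200432417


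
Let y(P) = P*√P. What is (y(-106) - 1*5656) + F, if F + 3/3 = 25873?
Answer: 20216 - 106*I*√106 ≈ 20216.0 - 1091.3*I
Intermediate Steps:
y(P) = P^(3/2)
F = 25872 (F = -1 + 25873 = 25872)
(y(-106) - 1*5656) + F = ((-106)^(3/2) - 1*5656) + 25872 = (-106*I*√106 - 5656) + 25872 = (-5656 - 106*I*√106) + 25872 = 20216 - 106*I*√106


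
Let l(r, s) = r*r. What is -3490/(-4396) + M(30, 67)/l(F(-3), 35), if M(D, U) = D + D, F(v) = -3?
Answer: 49195/6594 ≈ 7.4606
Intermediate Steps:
l(r, s) = r**2
M(D, U) = 2*D
-3490/(-4396) + M(30, 67)/l(F(-3), 35) = -3490/(-4396) + (2*30)/((-3)**2) = -3490*(-1/4396) + 60/9 = 1745/2198 + 60*(1/9) = 1745/2198 + 20/3 = 49195/6594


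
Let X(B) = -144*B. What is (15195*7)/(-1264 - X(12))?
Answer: 106365/464 ≈ 229.23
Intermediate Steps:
(15195*7)/(-1264 - X(12)) = (15195*7)/(-1264 - (-144)*12) = 106365/(-1264 - 1*(-1728)) = 106365/(-1264 + 1728) = 106365/464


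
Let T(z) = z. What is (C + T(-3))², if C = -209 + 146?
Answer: 4356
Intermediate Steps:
C = -63
(C + T(-3))² = (-63 - 3)² = (-66)² = 4356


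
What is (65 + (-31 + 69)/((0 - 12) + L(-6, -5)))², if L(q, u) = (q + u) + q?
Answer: 3411409/841 ≈ 4056.4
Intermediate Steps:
L(q, u) = u + 2*q
(65 + (-31 + 69)/((0 - 12) + L(-6, -5)))² = (65 + (-31 + 69)/((0 - 12) + (-5 + 2*(-6))))² = (65 + 38/(-12 + (-5 - 12)))² = (65 + 38/(-12 - 17))² = (65 + 38/(-29))² = (65 + 38*(-1/29))² = (65 - 38/29)² = (1847/29)² = 3411409/841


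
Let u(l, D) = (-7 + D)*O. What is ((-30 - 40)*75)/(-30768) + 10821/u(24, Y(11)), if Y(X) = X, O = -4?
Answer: -6934511/10256 ≈ -676.14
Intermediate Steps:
u(l, D) = 28 - 4*D (u(l, D) = (-7 + D)*(-4) = 28 - 4*D)
((-30 - 40)*75)/(-30768) + 10821/u(24, Y(11)) = ((-30 - 40)*75)/(-30768) + 10821/(28 - 4*11) = -70*75*(-1/30768) + 10821/(28 - 44) = -5250*(-1/30768) + 10821/(-16) = 875/5128 + 10821*(-1/16) = 875/5128 - 10821/16 = -6934511/10256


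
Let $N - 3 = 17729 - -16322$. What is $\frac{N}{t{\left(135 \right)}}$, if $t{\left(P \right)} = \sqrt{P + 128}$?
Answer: $\frac{34054 \sqrt{263}}{263} \approx 2099.9$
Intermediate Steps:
$t{\left(P \right)} = \sqrt{128 + P}$
$N = 34054$ ($N = 3 + \left(17729 - -16322\right) = 3 + \left(17729 + 16322\right) = 3 + 34051 = 34054$)
$\frac{N}{t{\left(135 \right)}} = \frac{34054}{\sqrt{128 + 135}} = \frac{34054}{\sqrt{263}} = 34054 \frac{\sqrt{263}}{263} = \frac{34054 \sqrt{263}}{263}$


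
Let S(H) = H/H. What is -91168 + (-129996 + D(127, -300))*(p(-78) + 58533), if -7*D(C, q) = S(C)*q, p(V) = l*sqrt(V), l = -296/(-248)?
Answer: -53246469352/7 - 33657864*I*sqrt(78)/217 ≈ -7.6066e+9 - 1.3699e+6*I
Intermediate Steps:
S(H) = 1
l = 37/31 (l = -296*(-1/248) = 37/31 ≈ 1.1935)
p(V) = 37*sqrt(V)/31
D(C, q) = -q/7
-91168 + (-129996 + D(127, -300))*(p(-78) + 58533) = -91168 + (-129996 - 1/7*(-300))*(37*sqrt(-78)/31 + 58533) = -91168 + (-129996 + 300/7)*(37*(I*sqrt(78))/31 + 58533) = -91168 - 909672*(37*I*sqrt(78)/31 + 58533)/7 = -91168 - 909672*(58533 + 37*I*sqrt(78)/31)/7 = -91168 + (-53245831176/7 - 33657864*I*sqrt(78)/217) = -53246469352/7 - 33657864*I*sqrt(78)/217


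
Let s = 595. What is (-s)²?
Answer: 354025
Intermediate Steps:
(-s)² = (-1*595)² = (-595)² = 354025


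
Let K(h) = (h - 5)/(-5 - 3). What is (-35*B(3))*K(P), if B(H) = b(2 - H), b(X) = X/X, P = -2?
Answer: -245/8 ≈ -30.625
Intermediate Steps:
b(X) = 1
B(H) = 1
K(h) = 5/8 - h/8 (K(h) = (-5 + h)/(-8) = (-5 + h)*(-1/8) = 5/8 - h/8)
(-35*B(3))*K(P) = (-35*1)*(5/8 - 1/8*(-2)) = -35*(5/8 + 1/4) = -35*7/8 = -245/8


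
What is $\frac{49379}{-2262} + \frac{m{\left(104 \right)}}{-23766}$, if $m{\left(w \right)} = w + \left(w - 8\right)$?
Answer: $- \frac{65221873}{2986594} \approx -21.838$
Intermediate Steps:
$m{\left(w \right)} = -8 + 2 w$ ($m{\left(w \right)} = w + \left(-8 + w\right) = -8 + 2 w$)
$\frac{49379}{-2262} + \frac{m{\left(104 \right)}}{-23766} = \frac{49379}{-2262} + \frac{-8 + 2 \cdot 104}{-23766} = 49379 \left(- \frac{1}{2262}\right) + \left(-8 + 208\right) \left(- \frac{1}{23766}\right) = - \frac{49379}{2262} + 200 \left(- \frac{1}{23766}\right) = - \frac{49379}{2262} - \frac{100}{11883} = - \frac{65221873}{2986594}$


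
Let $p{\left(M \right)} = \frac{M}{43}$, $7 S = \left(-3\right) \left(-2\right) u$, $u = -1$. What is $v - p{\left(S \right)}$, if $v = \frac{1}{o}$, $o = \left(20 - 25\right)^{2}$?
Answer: $\frac{451}{7525} \approx 0.059934$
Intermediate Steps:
$S = - \frac{6}{7}$ ($S = \frac{\left(-3\right) \left(-2\right) \left(-1\right)}{7} = \frac{6 \left(-1\right)}{7} = \frac{1}{7} \left(-6\right) = - \frac{6}{7} \approx -0.85714$)
$p{\left(M \right)} = \frac{M}{43}$ ($p{\left(M \right)} = M \frac{1}{43} = \frac{M}{43}$)
$o = 25$ ($o = \left(-5\right)^{2} = 25$)
$v = \frac{1}{25} \approx 0.04$
$v - p{\left(S \right)} = \frac{1}{25} - \frac{1}{43} \left(- \frac{6}{7}\right) = \frac{1}{25} - - \frac{6}{301} = \frac{1}{25} + \frac{6}{301} = \frac{451}{7525}$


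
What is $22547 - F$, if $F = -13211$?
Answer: $35758$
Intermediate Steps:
$22547 - F = 22547 - -13211 = 22547 + 13211 = 35758$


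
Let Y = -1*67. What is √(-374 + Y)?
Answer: 21*I ≈ 21.0*I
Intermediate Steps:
Y = -67
√(-374 + Y) = √(-374 - 67) = √(-441) = 21*I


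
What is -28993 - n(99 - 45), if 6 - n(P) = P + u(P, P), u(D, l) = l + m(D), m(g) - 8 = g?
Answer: -28829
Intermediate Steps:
m(g) = 8 + g
u(D, l) = 8 + D + l (u(D, l) = l + (8 + D) = 8 + D + l)
n(P) = -2 - 3*P (n(P) = 6 - (P + (8 + P + P)) = 6 - (P + (8 + 2*P)) = 6 - (8 + 3*P) = 6 + (-8 - 3*P) = -2 - 3*P)
-28993 - n(99 - 45) = -28993 - (-2 - 3*(99 - 45)) = -28993 - (-2 - 3*54) = -28993 - (-2 - 162) = -28993 - 1*(-164) = -28993 + 164 = -28829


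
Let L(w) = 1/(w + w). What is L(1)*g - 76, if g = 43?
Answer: -109/2 ≈ -54.500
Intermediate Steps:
L(w) = 1/(2*w)
L(1)*g - 76 = ((1/2)/1)*43 - 76 = ((1/2)*1)*43 - 76 = (1/2)*43 - 76 = 43/2 - 76 = -109/2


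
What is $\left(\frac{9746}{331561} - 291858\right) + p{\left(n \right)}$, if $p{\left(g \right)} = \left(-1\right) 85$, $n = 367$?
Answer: $- \frac{96796903277}{331561} \approx -2.9194 \cdot 10^{5}$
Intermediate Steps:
$p{\left(g \right)} = -85$
$\left(\frac{9746}{331561} - 291858\right) + p{\left(n \right)} = \left(\frac{9746}{331561} - 291858\right) - 85 = - \frac{96768720592}{331561} - 85 = - \frac{96796903277}{331561}$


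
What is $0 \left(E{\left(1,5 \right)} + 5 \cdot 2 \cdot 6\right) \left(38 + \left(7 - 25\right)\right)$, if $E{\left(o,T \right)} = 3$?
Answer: $0$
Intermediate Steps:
$0 \left(E{\left(1,5 \right)} + 5 \cdot 2 \cdot 6\right) \left(38 + \left(7 - 25\right)\right) = 0 \left(3 + 5 \cdot 2 \cdot 6\right) \left(38 + \left(7 - 25\right)\right) = 0 \left(3 + 10 \cdot 6\right) \left(38 + \left(7 - 25\right)\right) = 0 \left(3 + 60\right) \left(38 - 18\right) = 0 \cdot 63 \cdot 20 = 0 \cdot 20 = 0$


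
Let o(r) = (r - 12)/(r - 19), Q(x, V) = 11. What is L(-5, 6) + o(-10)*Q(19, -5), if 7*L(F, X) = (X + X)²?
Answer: 5870/203 ≈ 28.916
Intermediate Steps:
L(F, X) = 4*X²/7 (L(F, X) = (X + X)²/7 = (2*X)²/7 = (4*X²)/7 = 4*X²/7)
o(r) = (-12 + r)/(-19 + r)
L(-5, 6) + o(-10)*Q(19, -5) = (4/7)*6² + ((-12 - 10)/(-19 - 10))*11 = (4/7)*36 + (-22/(-29))*11 = 144/7 - 1/29*(-22)*11 = 144/7 + (22/29)*11 = 144/7 + 242/29 = 5870/203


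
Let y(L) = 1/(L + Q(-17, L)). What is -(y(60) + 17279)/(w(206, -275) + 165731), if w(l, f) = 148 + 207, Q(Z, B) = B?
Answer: -2073481/19930320 ≈ -0.10404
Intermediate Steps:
y(L) = 1/(2*L) (y(L) = 1/(L + L) = 1/(2*L))
w(l, f) = 355
-(y(60) + 17279)/(w(206, -275) + 165731) = -((½)/60 + 17279)/(355 + 165731) = -((½)*(1/60) + 17279)/166086 = -(1/120 + 17279)/166086 = -2073481/(120*166086) = -1*2073481/19930320 = -2073481/19930320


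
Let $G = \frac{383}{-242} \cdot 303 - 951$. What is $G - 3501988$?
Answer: $- \frac{847827287}{242} \approx -3.5034 \cdot 10^{6}$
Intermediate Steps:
$G = - \frac{346191}{242}$ ($G = 383 \left(- \frac{1}{242}\right) 303 - 951 = \left(- \frac{383}{242}\right) 303 - 951 = - \frac{116049}{242} - 951 = - \frac{346191}{242} \approx -1430.5$)
$G - 3501988 = - \frac{346191}{242} - 3501988 = - \frac{847827287}{242}$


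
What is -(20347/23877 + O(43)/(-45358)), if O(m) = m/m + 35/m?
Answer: -19841402156/23284778769 ≈ -0.85212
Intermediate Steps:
O(m) = 1 + 35/m
-(20347/23877 + O(43)/(-45358)) = -(20347/23877 + ((35 + 43)/43)/(-45358)) = -(20347*(1/23877) + ((1/43)*78)*(-1/45358)) = -(20347/23877 + (78/43)*(-1/45358)) = -(20347/23877 - 39/975197) = -1*19841402156/23284778769 = -19841402156/23284778769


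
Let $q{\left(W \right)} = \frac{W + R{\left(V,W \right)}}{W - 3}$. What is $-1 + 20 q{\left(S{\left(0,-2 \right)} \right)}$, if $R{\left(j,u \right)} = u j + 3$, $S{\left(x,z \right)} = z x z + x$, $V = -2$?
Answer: $-21$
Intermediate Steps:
$S{\left(x,z \right)} = x + x z^{2}$ ($S{\left(x,z \right)} = x z z + x = x z^{2} + x = x + x z^{2}$)
$R{\left(j,u \right)} = 3 + j u$ ($R{\left(j,u \right)} = j u + 3 = 3 + j u$)
$q{\left(W \right)} = \frac{3 - W}{-3 + W}$ ($q{\left(W \right)} = \frac{W - \left(-3 + 2 W\right)}{W - 3} = \frac{3 - W}{-3 + W}$)
$-1 + 20 q{\left(S{\left(0,-2 \right)} \right)} = -1 + 20 \left(-1\right) = -1 - 20 = -21$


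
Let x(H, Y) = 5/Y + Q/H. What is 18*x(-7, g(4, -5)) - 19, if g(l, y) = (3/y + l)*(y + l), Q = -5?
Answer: -3881/119 ≈ -32.613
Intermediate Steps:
g(l, y) = (l + y)*(l + 3/y) (g(l, y) = (l + 3/y)*(l + y) = (l + y)*(l + 3/y))
x(H, Y) = -5/H + 5/Y (x(H, Y) = 5/Y - 5/H = -5/H + 5/Y)
18*x(-7, g(4, -5)) - 19 = 18*(-5/(-7) + 5/(3 + 4² + 4*(-5) + 3*4/(-5))) - 19 = 18*(-5*(-⅐) + 5/(3 + 16 - 20 + 3*4*(-⅕))) - 19 = 18*(5/7 + 5/(3 + 16 - 20 - 12/5)) - 19 = 18*(5/7 + 5/(-17/5)) - 19 = 18*(5/7 + 5*(-5/17)) - 19 = 18*(5/7 - 25/17) - 19 = 18*(-90/119) - 19 = -1620/119 - 19 = -3881/119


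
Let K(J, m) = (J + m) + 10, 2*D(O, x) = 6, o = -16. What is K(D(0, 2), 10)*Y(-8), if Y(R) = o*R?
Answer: 2944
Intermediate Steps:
D(O, x) = 3 (D(O, x) = (½)*6 = 3)
K(J, m) = 10 + J + m
Y(R) = -16*R
K(D(0, 2), 10)*Y(-8) = (10 + 3 + 10)*(-16*(-8)) = 23*128 = 2944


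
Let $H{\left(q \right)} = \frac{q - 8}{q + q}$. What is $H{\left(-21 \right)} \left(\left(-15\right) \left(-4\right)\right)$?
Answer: $\frac{290}{7} \approx 41.429$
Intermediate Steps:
$H{\left(q \right)} = \frac{-8 + q}{2 q}$
$H{\left(-21 \right)} \left(\left(-15\right) \left(-4\right)\right) = \frac{-8 - 21}{2 \left(-21\right)} \left(\left(-15\right) \left(-4\right)\right) = \frac{1}{2} \left(- \frac{1}{21}\right) \left(-29\right) 60 = \frac{29}{42} \cdot 60 = \frac{290}{7}$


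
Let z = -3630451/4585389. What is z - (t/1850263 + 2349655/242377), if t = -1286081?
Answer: -20133660829231112293/2056369031172248739 ≈ -9.7909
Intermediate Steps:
z = -3630451/4585389 (z = -3630451*1/4585389 = -3630451/4585389 ≈ -0.79174)
z - (t/1850263 + 2349655/242377) = -3630451/4585389 - (-1286081/1850263 + 2349655/242377) = -3630451/4585389 - 1*4035763254728/448461195151 = -3630451/4585389 - 4035763254728/448461195151 = -20133660829231112293/2056369031172248739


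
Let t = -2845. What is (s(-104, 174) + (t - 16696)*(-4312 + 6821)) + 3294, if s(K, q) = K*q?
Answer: -49043171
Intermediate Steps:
(s(-104, 174) + (t - 16696)*(-4312 + 6821)) + 3294 = (-104*174 + (-2845 - 16696)*(-4312 + 6821)) + 3294 = (-18096 - 19541*2509) + 3294 = (-18096 - 49028369) + 3294 = -49046465 + 3294 = -49043171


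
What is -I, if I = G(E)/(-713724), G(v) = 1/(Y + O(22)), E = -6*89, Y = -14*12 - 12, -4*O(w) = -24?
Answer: -1/124187976 ≈ -8.0523e-9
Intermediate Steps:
O(w) = 6 (O(w) = -1/4*(-24) = 6)
Y = -180 (Y = -168 - 12 = -180)
E = -534
G(v) = -1/174 (G(v) = 1/(-180 + 6) = 1/(-174) = -1/174)
I = 1/124187976 (I = -1/174/(-713724) = -1/174*(-1/713724) = 1/124187976 ≈ 8.0523e-9)
-I = -1*1/124187976 = -1/124187976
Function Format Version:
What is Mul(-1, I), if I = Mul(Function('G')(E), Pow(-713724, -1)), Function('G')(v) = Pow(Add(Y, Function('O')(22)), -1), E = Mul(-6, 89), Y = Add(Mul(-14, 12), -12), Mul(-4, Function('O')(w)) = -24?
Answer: Rational(-1, 124187976) ≈ -8.0523e-9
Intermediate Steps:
Function('O')(w) = 6 (Function('O')(w) = Mul(Rational(-1, 4), -24) = 6)
Y = -180 (Y = Add(-168, -12) = -180)
E = -534
Function('G')(v) = Rational(-1, 174) (Function('G')(v) = Pow(Add(-180, 6), -1) = Pow(-174, -1) = Rational(-1, 174))
I = Rational(1, 124187976) (I = Mul(Rational(-1, 174), Pow(-713724, -1)) = Mul(Rational(-1, 174), Rational(-1, 713724)) = Rational(1, 124187976) ≈ 8.0523e-9)
Mul(-1, I) = Mul(-1, Rational(1, 124187976)) = Rational(-1, 124187976)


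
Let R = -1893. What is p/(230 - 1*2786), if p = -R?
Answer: -631/852 ≈ -0.74061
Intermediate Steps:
p = 1893 (p = -1*(-1893) = 1893)
p/(230 - 1*2786) = 1893/(230 - 1*2786) = 1893/(230 - 2786) = 1893/(-2556) = 1893*(-1/2556) = -631/852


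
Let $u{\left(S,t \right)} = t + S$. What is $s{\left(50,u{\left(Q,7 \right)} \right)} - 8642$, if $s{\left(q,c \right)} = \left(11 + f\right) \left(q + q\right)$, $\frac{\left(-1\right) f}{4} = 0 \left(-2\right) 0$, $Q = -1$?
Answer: $-7542$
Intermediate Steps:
$f = 0$ ($f = - 4 \cdot 0 \left(-2\right) 0 = - 4 \cdot 0 \cdot 0 = \left(-4\right) 0 = 0$)
$u{\left(S,t \right)} = S + t$
$s{\left(q,c \right)} = 22 q$ ($s{\left(q,c \right)} = \left(11 + 0\right) \left(q + q\right) = 11 \cdot 2 q = 22 q$)
$s{\left(50,u{\left(Q,7 \right)} \right)} - 8642 = 22 \cdot 50 - 8642 = 1100 - 8642 = -7542$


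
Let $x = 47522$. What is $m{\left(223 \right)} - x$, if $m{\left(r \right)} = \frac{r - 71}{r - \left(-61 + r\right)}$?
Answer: $- \frac{2898690}{61} \approx -47520.0$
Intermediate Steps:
$m{\left(r \right)} = - \frac{71}{61} + \frac{r}{61}$ ($m{\left(r \right)} = \frac{-71 + r}{61} = \left(-71 + r\right) \frac{1}{61} = - \frac{71}{61} + \frac{r}{61}$)
$m{\left(223 \right)} - x = \left(- \frac{71}{61} + \frac{1}{61} \cdot 223\right) - 47522 = \left(- \frac{71}{61} + \frac{223}{61}\right) - 47522 = \frac{152}{61} - 47522 = - \frac{2898690}{61}$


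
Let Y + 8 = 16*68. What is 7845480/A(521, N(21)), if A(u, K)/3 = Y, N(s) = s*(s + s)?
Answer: 21793/9 ≈ 2421.4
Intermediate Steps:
N(s) = 2*s**2 (N(s) = s*(2*s) = 2*s**2)
Y = 1080 (Y = -8 + 16*68 = -8 + 1088 = 1080)
A(u, K) = 3240 (A(u, K) = 3*1080 = 3240)
7845480/A(521, N(21)) = 7845480/3240 = 7845480*(1/3240) = 21793/9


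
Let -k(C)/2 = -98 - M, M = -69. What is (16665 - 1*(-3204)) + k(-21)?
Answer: 19927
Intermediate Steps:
k(C) = 58 (k(C) = -2*(-98 - 1*(-69)) = -2*(-98 + 69) = -2*(-29) = 58)
(16665 - 1*(-3204)) + k(-21) = (16665 - 1*(-3204)) + 58 = (16665 + 3204) + 58 = 19869 + 58 = 19927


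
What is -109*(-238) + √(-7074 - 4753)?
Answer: 25942 + I*√11827 ≈ 25942.0 + 108.75*I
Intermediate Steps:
-109*(-238) + √(-7074 - 4753) = 25942 + √(-11827) = 25942 + I*√11827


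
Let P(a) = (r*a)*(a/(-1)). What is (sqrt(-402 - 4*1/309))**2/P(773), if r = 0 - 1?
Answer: -124222/184636461 ≈ -0.00067279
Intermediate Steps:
r = -1
P(a) = a**2 (P(a) = (-a)*(a/(-1)) = (-a)*(a*(-1)) = (-a)*(-a) = a**2)
(sqrt(-402 - 4*1/309))**2/P(773) = (sqrt(-402 - 4*1/309))**2/(773**2) = (sqrt(-402 - 4*1/309))**2/597529 = (sqrt(-402 - 4/309))**2*(1/597529) = (sqrt(-124222/309))**2*(1/597529) = (I*sqrt(38384598)/309)**2*(1/597529) = -124222/309*1/597529 = -124222/184636461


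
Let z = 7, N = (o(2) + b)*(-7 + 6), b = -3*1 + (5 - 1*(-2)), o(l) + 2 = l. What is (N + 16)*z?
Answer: 84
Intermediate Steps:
o(l) = -2 + l
b = 4 (b = -3 + (5 + 2) = -3 + 7 = 4)
N = -4 (N = ((-2 + 2) + 4)*(-7 + 6) = (0 + 4)*(-1) = 4*(-1) = -4)
(N + 16)*z = (-4 + 16)*7 = 12*7 = 84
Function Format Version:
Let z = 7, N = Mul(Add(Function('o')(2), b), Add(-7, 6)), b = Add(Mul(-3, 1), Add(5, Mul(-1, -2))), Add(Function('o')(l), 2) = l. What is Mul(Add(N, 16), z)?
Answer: 84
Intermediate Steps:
Function('o')(l) = Add(-2, l)
b = 4 (b = Add(-3, Add(5, 2)) = Add(-3, 7) = 4)
N = -4 (N = Mul(Add(Add(-2, 2), 4), Add(-7, 6)) = Mul(Add(0, 4), -1) = Mul(4, -1) = -4)
Mul(Add(N, 16), z) = Mul(Add(-4, 16), 7) = Mul(12, 7) = 84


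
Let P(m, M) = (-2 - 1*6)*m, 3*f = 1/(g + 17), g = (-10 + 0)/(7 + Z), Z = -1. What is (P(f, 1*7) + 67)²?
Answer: 2362369/529 ≈ 4465.7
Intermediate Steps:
g = -5/3 (g = (-10 + 0)/(7 - 1) = -10/6 = -10*⅙ = -5/3 ≈ -1.6667)
f = 1/46 (f = 1/(3*(-5/3 + 17)) = 1/(3*(46/3)) = (⅓)*(3/46) = 1/46 ≈ 0.021739)
P(m, M) = -8*m (P(m, M) = (-2 - 6)*m = -8*m)
(P(f, 1*7) + 67)² = (-8*1/46 + 67)² = (-4/23 + 67)² = (1537/23)² = 2362369/529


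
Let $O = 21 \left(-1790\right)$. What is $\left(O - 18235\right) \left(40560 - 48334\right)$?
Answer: $433983550$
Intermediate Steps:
$O = -37590$
$\left(O - 18235\right) \left(40560 - 48334\right) = \left(-37590 - 18235\right) \left(40560 - 48334\right) = \left(-55825\right) \left(-7774\right) = 433983550$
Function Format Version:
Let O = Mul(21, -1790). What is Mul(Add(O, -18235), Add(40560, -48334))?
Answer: 433983550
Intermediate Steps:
O = -37590
Mul(Add(O, -18235), Add(40560, -48334)) = Mul(Add(-37590, -18235), Add(40560, -48334)) = Mul(-55825, -7774) = 433983550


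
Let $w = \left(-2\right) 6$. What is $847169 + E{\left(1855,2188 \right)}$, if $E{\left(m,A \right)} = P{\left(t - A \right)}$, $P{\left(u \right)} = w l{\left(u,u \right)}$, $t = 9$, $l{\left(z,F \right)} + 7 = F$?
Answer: $873401$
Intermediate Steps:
$l{\left(z,F \right)} = -7 + F$
$w = -12$
$P{\left(u \right)} = 84 - 12 u$ ($P{\left(u \right)} = - 12 \left(-7 + u\right) = 84 - 12 u$)
$E{\left(m,A \right)} = -24 + 12 A$ ($E{\left(m,A \right)} = 84 - 12 \left(9 - A\right) = 84 + \left(-108 + 12 A\right) = -24 + 12 A$)
$847169 + E{\left(1855,2188 \right)} = 847169 + \left(-24 + 12 \cdot 2188\right) = 847169 + \left(-24 + 26256\right) = 847169 + 26232 = 873401$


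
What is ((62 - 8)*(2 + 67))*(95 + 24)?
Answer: 443394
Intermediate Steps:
((62 - 8)*(2 + 67))*(95 + 24) = (54*69)*119 = 3726*119 = 443394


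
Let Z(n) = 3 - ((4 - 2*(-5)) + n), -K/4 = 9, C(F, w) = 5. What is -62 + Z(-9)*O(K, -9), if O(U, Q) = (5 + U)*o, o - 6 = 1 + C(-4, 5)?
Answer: 682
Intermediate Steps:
o = 12 (o = 6 + (1 + 5) = 6 + 6 = 12)
K = -36 (K = -4*9 = -36)
Z(n) = -11 - n (Z(n) = 3 - ((4 + 10) + n) = 3 - (14 + n) = 3 + (-14 - n) = -11 - n)
O(U, Q) = 60 + 12*U (O(U, Q) = (5 + U)*12 = 60 + 12*U)
-62 + Z(-9)*O(K, -9) = -62 + (-11 - 1*(-9))*(60 + 12*(-36)) = -62 + (-11 + 9)*(60 - 432) = -62 - 2*(-372) = -62 + 744 = 682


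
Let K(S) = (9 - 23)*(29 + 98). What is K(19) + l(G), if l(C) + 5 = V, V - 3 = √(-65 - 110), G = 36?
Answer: -1780 + 5*I*√7 ≈ -1780.0 + 13.229*I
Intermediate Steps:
K(S) = -1778 (K(S) = -14*127 = -1778)
V = 3 + 5*I*√7 (V = 3 + √(-65 - 110) = 3 + √(-175) = 3 + 5*I*√7 ≈ 3.0 + 13.229*I)
l(C) = -2 + 5*I*√7 (l(C) = -5 + (3 + 5*I*√7) = -2 + 5*I*√7)
K(19) + l(G) = -1778 + (-2 + 5*I*√7) = -1780 + 5*I*√7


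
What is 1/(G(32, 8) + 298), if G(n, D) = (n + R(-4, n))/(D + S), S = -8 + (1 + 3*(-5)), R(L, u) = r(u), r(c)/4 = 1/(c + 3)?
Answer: 245/72448 ≈ 0.0033817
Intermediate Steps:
r(c) = 4/(3 + c) (r(c) = 4/(c + 3) = 4/(3 + c))
R(L, u) = 4/(3 + u)
S = -22 (S = -8 + (1 - 15) = -8 - 14 = -22)
G(n, D) = (n + 4/(3 + n))/(-22 + D) (G(n, D) = (n + 4/(3 + n))/(D - 22) = (n + 4/(3 + n))/(-22 + D))
1/(G(32, 8) + 298) = 1/((4 + 32*(3 + 32))/((-22 + 8)*(3 + 32)) + 298) = 1/((4 + 32*35)/(-14*35) + 298) = 1/(-1/14*1/35*(4 + 1120) + 298) = 1/(-1/14*1/35*1124 + 298) = 1/(-562/245 + 298) = 1/(72448/245) = 245/72448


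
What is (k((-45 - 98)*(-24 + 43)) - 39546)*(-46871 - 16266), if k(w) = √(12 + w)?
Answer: 2496815802 - 63137*I*√2705 ≈ 2.4968e+9 - 3.2837e+6*I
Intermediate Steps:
(k((-45 - 98)*(-24 + 43)) - 39546)*(-46871 - 16266) = (√(12 + (-45 - 98)*(-24 + 43)) - 39546)*(-46871 - 16266) = (√(12 - 143*19) - 39546)*(-63137) = (√(12 - 2717) - 39546)*(-63137) = (√(-2705) - 39546)*(-63137) = (I*√2705 - 39546)*(-63137) = (-39546 + I*√2705)*(-63137) = 2496815802 - 63137*I*√2705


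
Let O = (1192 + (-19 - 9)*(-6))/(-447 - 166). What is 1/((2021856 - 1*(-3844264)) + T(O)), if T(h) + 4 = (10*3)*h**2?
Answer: 375769/2204360031204 ≈ 1.7047e-7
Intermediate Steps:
O = -1360/613 (O = (1192 - 28*(-6))/(-613) = (1192 + 168)*(-1/613) = 1360*(-1/613) = -1360/613 ≈ -2.2186)
T(h) = -4 + 30*h**2 (T(h) = -4 + (10*3)*h**2 = -4 + 30*h**2)
1/((2021856 - 1*(-3844264)) + T(O)) = 1/((2021856 - 1*(-3844264)) + (-4 + 30*(-1360/613)**2)) = 1/((2021856 + 3844264) + (-4 + 30*(1849600/375769))) = 1/(5866120 + (-4 + 55488000/375769)) = 1/(5866120 + 53984924/375769) = 1/(2204360031204/375769) = 375769/2204360031204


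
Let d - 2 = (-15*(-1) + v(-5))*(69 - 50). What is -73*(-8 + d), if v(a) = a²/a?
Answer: -13432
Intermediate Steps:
v(a) = a
d = 192 (d = 2 + (-15*(-1) - 5)*(69 - 50) = 2 + (15 - 5)*19 = 2 + 10*19 = 2 + 190 = 192)
-73*(-8 + d) = -73*(-8 + 192) = -73*184 = -13432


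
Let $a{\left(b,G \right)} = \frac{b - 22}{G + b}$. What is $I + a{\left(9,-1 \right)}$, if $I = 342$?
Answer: $\frac{2723}{8} \approx 340.38$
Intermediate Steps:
$a{\left(b,G \right)} = \frac{-22 + b}{G + b}$
$I + a{\left(9,-1 \right)} = 342 + \frac{-22 + 9}{-1 + 9} = 342 + \frac{1}{8} \left(-13\right) = 342 - \frac{13}{8} = \frac{2723}{8}$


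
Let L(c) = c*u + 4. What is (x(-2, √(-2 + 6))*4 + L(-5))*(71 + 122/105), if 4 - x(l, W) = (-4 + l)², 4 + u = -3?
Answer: -674353/105 ≈ -6422.4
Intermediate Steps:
u = -7 (u = -4 - 3 = -7)
L(c) = 4 - 7*c (L(c) = c*(-7) + 4 = -7*c + 4 = 4 - 7*c)
x(l, W) = 4 - (-4 + l)²
(x(-2, √(-2 + 6))*4 + L(-5))*(71 + 122/105) = ((4 - (-4 - 2)²)*4 + (4 - 7*(-5)))*(71 + 122/105) = ((4 - 1*(-6)²)*4 + (4 + 35))*(71 + 122*(1/105)) = ((4 - 1*36)*4 + 39)*(71 + 122/105) = ((4 - 36)*4 + 39)*(7577/105) = (-32*4 + 39)*(7577/105) = (-128 + 39)*(7577/105) = -89*7577/105 = -674353/105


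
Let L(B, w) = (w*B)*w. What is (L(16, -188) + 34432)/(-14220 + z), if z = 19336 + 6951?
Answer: 599936/12067 ≈ 49.717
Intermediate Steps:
L(B, w) = B*w**2 (L(B, w) = (B*w)*w = B*w**2)
z = 26287
(L(16, -188) + 34432)/(-14220 + z) = (16*(-188)**2 + 34432)/(-14220 + 26287) = (16*35344 + 34432)/12067 = (565504 + 34432)*(1/12067) = 599936*(1/12067) = 599936/12067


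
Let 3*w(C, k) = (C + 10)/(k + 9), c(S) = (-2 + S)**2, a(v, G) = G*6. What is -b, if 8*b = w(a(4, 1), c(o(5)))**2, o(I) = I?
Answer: -8/729 ≈ -0.010974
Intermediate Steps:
a(v, G) = 6*G
w(C, k) = (10 + C)/(3*(9 + k)) (w(C, k) = ((C + 10)/(k + 9))/3 = ((10 + C)/(9 + k))/3 = (10 + C)/(3*(9 + k)))
b = 8/729 (b = ((10 + 6*1)/(3*(9 + (-2 + 5)**2)))**2/8 = ((10 + 6)/(3*(9 + 3**2)))**2/8 = ((1/3)*16/(9 + 9))**2/8 = ((1/3)*16/18)**2/8 = ((1/3)*(1/18)*16)**2/8 = (8/27)**2/8 = (1/8)*(64/729) = 8/729 ≈ 0.010974)
-b = -1*8/729 = -8/729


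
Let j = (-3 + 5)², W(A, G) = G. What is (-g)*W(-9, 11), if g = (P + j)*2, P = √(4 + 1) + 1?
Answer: -110 - 22*√5 ≈ -159.19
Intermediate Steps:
P = 1 + √5 (P = √5 + 1 = 1 + √5 ≈ 3.2361)
j = 4 (j = 2² = 4)
g = 10 + 2*√5 (g = ((1 + √5) + 4)*2 = (5 + √5)*2 = 10 + 2*√5 ≈ 14.472)
(-g)*W(-9, 11) = -(10 + 2*√5)*11 = (-10 - 2*√5)*11 = -110 - 22*√5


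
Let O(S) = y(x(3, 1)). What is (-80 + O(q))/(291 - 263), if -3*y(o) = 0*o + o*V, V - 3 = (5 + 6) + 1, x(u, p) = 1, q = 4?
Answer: -85/28 ≈ -3.0357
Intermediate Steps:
V = 15 (V = 3 + ((5 + 6) + 1) = 3 + (11 + 1) = 3 + 12 = 15)
y(o) = -5*o (y(o) = -(0*o + o*15)/3 = -(0 + 15*o)/3 = -5*o)
O(S) = -5 (O(S) = -5*1 = -5)
(-80 + O(q))/(291 - 263) = (-80 - 5)/(291 - 263) = -85/28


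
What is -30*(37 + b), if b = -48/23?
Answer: -24090/23 ≈ -1047.4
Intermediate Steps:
b = -48/23 (b = -48*1/23 = -48/23 ≈ -2.0870)
-30*(37 + b) = -30*(37 - 48/23) = -30*803/23 = -24090/23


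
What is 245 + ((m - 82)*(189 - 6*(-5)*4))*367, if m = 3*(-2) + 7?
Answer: -9185398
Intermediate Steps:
m = 1 (m = -6 + 7 = 1)
245 + ((m - 82)*(189 - 6*(-5)*4))*367 = 245 + ((1 - 82)*(189 - 6*(-5)*4))*367 = 245 - 81*(189 + 30*4)*367 = 245 - 81*(189 + 120)*367 = 245 - 81*309*367 = 245 - 25029*367 = 245 - 9185643 = -9185398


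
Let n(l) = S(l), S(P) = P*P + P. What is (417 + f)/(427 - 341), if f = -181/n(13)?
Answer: 75713/15652 ≈ 4.8373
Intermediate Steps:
S(P) = P + P² (S(P) = P² + P = P + P²)
n(l) = l*(1 + l)
f = -181/182 (f = -181*1/(13*(1 + 13)) = -181/(13*14) = -181/182 ≈ -0.99451)
(417 + f)/(427 - 341) = (417 - 181/182)/(427 - 341) = (75713/182)/86 = (75713/182)*(1/86) = 75713/15652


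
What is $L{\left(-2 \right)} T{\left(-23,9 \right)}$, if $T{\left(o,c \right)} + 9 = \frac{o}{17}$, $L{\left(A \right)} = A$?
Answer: $\frac{352}{17} \approx 20.706$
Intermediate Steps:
$T{\left(o,c \right)} = -9 + \frac{o}{17}$
$L{\left(-2 \right)} T{\left(-23,9 \right)} = - 2 \left(-9 + \frac{1}{17} \left(-23\right)\right) = - 2 \left(-9 - \frac{23}{17}\right) = \left(-2\right) \left(- \frac{176}{17}\right) = \frac{352}{17}$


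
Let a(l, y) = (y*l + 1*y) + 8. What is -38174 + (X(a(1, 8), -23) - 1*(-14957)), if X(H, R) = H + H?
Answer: -23169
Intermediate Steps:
a(l, y) = 8 + y + l*y (a(l, y) = (l*y + y) + 8 = (y + l*y) + 8 = 8 + y + l*y)
X(H, R) = 2*H
-38174 + (X(a(1, 8), -23) - 1*(-14957)) = -38174 + (2*(8 + 8 + 1*8) - 1*(-14957)) = -38174 + (2*(8 + 8 + 8) + 14957) = -38174 + (2*24 + 14957) = -38174 + (48 + 14957) = -38174 + 15005 = -23169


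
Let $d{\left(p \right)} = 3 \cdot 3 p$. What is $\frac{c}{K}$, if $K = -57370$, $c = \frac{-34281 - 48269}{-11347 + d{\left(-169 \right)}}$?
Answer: $- \frac{8255}{73823716} \approx -0.00011182$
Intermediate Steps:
$d{\left(p \right)} = 9 p$
$c = \frac{41275}{6434}$ ($c = \frac{-34281 - 48269}{-11347 + 9 \left(-169\right)} = - \frac{82550}{-11347 - 1521} = - \frac{82550}{-12868} = \left(-82550\right) \left(- \frac{1}{12868}\right) = \frac{41275}{6434} \approx 6.4151$)
$\frac{c}{K} = \frac{41275}{6434 \left(-57370\right)} = \frac{41275}{6434} \left(- \frac{1}{57370}\right) = - \frac{8255}{73823716}$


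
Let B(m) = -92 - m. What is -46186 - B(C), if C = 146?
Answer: -45948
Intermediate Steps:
-46186 - B(C) = -46186 - (-92 - 1*146) = -46186 - (-92 - 146) = -46186 - 1*(-238) = -46186 + 238 = -45948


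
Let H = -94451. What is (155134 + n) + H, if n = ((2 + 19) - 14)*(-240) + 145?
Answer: 59148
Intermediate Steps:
n = -1535 (n = (21 - 14)*(-240) + 145 = 7*(-240) + 145 = -1680 + 145 = -1535)
(155134 + n) + H = (155134 - 1535) - 94451 = 153599 - 94451 = 59148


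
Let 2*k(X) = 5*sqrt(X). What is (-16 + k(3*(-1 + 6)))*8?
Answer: -128 + 20*sqrt(15) ≈ -50.540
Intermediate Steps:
k(X) = 5*sqrt(X)/2 (k(X) = (5*sqrt(X))/2 = 5*sqrt(X)/2)
(-16 + k(3*(-1 + 6)))*8 = (-16 + 5*sqrt(3*(-1 + 6))/2)*8 = (-16 + 5*sqrt(3*5)/2)*8 = (-16 + 5*sqrt(15)/2)*8 = -128 + 20*sqrt(15)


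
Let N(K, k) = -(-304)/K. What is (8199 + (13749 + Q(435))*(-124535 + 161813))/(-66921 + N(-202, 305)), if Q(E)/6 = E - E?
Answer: -51766885521/6759173 ≈ -7658.8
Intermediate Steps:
Q(E) = 0 (Q(E) = 6*(E - E) = 6*0 = 0)
N(K, k) = 304/K
(8199 + (13749 + Q(435))*(-124535 + 161813))/(-66921 + N(-202, 305)) = (8199 + (13749 + 0)*(-124535 + 161813))/(-66921 + 304/(-202)) = (8199 + 13749*37278)/(-66921 + 304*(-1/202)) = (8199 + 512535222)/(-66921 - 152/101) = 512543421/(-6759173/101) = 512543421*(-101/6759173) = -51766885521/6759173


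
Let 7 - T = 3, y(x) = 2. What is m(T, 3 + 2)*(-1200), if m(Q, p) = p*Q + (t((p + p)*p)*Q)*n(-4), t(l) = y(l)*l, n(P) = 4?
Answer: -1944000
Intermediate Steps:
T = 4 (T = 7 - 1*3 = 7 - 3 = 4)
t(l) = 2*l
m(Q, p) = Q*p + 16*Q*p² (m(Q, p) = p*Q + ((2*((p + p)*p))*Q)*4 = Q*p + ((2*((2*p)*p))*Q)*4 = Q*p + ((2*(2*p²))*Q)*4 = Q*p + ((4*p²)*Q)*4 = Q*p + (4*Q*p²)*4 = Q*p + 16*Q*p²)
m(T, 3 + 2)*(-1200) = (4*(3 + 2)*(1 + 16*(3 + 2)))*(-1200) = (4*5*(1 + 16*5))*(-1200) = (4*5*(1 + 80))*(-1200) = (4*5*81)*(-1200) = 1620*(-1200) = -1944000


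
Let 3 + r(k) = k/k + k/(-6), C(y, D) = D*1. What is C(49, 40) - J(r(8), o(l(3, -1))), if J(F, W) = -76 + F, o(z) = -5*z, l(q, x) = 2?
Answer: 358/3 ≈ 119.33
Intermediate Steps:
C(y, D) = D
r(k) = -2 - k/6 (r(k) = -3 + (k/k + k/(-6)) = -3 + (1 + k*(-⅙)) = -3 + (1 - k/6) = -2 - k/6)
C(49, 40) - J(r(8), o(l(3, -1))) = 40 - (-76 + (-2 - ⅙*8)) = 40 - (-76 + (-2 - 4/3)) = 40 - (-76 - 10/3) = 40 - 1*(-238/3) = 40 + 238/3 = 358/3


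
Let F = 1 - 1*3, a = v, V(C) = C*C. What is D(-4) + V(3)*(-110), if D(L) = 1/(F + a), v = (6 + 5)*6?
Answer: -63359/64 ≈ -989.98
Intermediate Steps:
V(C) = C**2
v = 66 (v = 11*6 = 66)
a = 66
F = -2 (F = 1 - 3 = -2)
D(L) = 1/64 (D(L) = 1/(-2 + 66) = 1/64)
D(-4) + V(3)*(-110) = 1/64 + 3**2*(-110) = 1/64 + 9*(-110) = 1/64 - 990 = -63359/64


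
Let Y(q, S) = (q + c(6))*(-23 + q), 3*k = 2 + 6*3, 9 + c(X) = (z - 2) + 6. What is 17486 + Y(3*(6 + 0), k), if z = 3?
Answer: 17406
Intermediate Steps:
c(X) = -2 (c(X) = -9 + ((3 - 2) + 6) = -9 + (1 + 6) = -9 + 7 = -2)
k = 20/3 (k = (2 + 6*3)/3 = (2 + 18)/3 = (⅓)*20 = 20/3 ≈ 6.6667)
Y(q, S) = (-23 + q)*(-2 + q) (Y(q, S) = (q - 2)*(-23 + q) = (-2 + q)*(-23 + q) = (-23 + q)*(-2 + q))
17486 + Y(3*(6 + 0), k) = 17486 + (46 + (3*(6 + 0))² - 75*(6 + 0)) = 17486 + (46 + (3*6)² - 75*6) = 17486 + (46 + 18² - 25*18) = 17486 + (46 + 324 - 450) = 17486 - 80 = 17406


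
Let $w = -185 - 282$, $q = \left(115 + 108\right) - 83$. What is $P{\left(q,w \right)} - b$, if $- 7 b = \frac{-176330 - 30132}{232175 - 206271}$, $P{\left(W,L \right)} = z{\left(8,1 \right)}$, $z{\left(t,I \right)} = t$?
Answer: $\frac{622081}{90664} \approx 6.8614$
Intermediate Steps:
$q = 140$ ($q = 223 - 83 = 140$)
$w = -467$
$P{\left(W,L \right)} = 8$
$b = \frac{103231}{90664}$ ($b = - \frac{\left(-176330 - 30132\right) \frac{1}{232175 - 206271}}{7} = - \frac{\left(-206462\right) \frac{1}{25904}}{7} = \left(- \frac{1}{7}\right) \left(- \frac{103231}{12952}\right) = \frac{103231}{90664} \approx 1.1386$)
$P{\left(q,w \right)} - b = 8 - \frac{103231}{90664} = \frac{622081}{90664}$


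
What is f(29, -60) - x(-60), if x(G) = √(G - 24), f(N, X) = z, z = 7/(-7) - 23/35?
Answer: -58/35 - 2*I*√21 ≈ -1.6571 - 9.1651*I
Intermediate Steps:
z = -58/35 (z = 7*(-⅐) - 23*1/35 = -1 - 23/35 = -58/35 ≈ -1.6571)
f(N, X) = -58/35
x(G) = √(-24 + G)
f(29, -60) - x(-60) = -58/35 - √(-24 - 60) = -58/35 - √(-84) = -58/35 - 2*I*√21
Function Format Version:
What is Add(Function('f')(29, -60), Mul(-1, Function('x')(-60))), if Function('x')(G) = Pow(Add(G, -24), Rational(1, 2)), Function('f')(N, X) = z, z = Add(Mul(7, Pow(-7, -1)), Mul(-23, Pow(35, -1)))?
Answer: Add(Rational(-58, 35), Mul(-2, I, Pow(21, Rational(1, 2)))) ≈ Add(-1.6571, Mul(-9.1651, I))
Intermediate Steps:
z = Rational(-58, 35) (z = Add(Mul(7, Rational(-1, 7)), Mul(-23, Rational(1, 35))) = Add(-1, Rational(-23, 35)) = Rational(-58, 35) ≈ -1.6571)
Function('f')(N, X) = Rational(-58, 35)
Function('x')(G) = Pow(Add(-24, G), Rational(1, 2))
Add(Function('f')(29, -60), Mul(-1, Function('x')(-60))) = Add(Rational(-58, 35), Mul(-1, Pow(Add(-24, -60), Rational(1, 2)))) = Add(Rational(-58, 35), Mul(-1, Pow(-84, Rational(1, 2)))) = Add(Rational(-58, 35), Mul(-1, Mul(2, I, Pow(21, Rational(1, 2))))) = Add(Rational(-58, 35), Mul(-2, I, Pow(21, Rational(1, 2))))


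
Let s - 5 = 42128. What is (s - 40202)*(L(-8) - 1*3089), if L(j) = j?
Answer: -5980307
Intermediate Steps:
s = 42133 (s = 5 + 42128 = 42133)
(s - 40202)*(L(-8) - 1*3089) = (42133 - 40202)*(-8 - 1*3089) = 1931*(-8 - 3089) = 1931*(-3097) = -5980307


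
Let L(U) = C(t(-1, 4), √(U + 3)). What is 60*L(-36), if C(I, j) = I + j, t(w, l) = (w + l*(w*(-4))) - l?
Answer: 660 + 60*I*√33 ≈ 660.0 + 344.67*I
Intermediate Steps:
t(w, l) = w - l - 4*l*w (t(w, l) = (w + l*(-4*w)) - l = (w - 4*l*w) - l = w - l - 4*l*w)
L(U) = 11 + √(3 + U) (L(U) = (-1 - 1*4 - 4*4*(-1)) + √(U + 3) = (-1 - 4 + 16) + √(3 + U) = 11 + √(3 + U))
60*L(-36) = 60*(11 + √(3 - 36)) = 60*(11 + √(-33)) = 60*(11 + I*√33) = 660 + 60*I*√33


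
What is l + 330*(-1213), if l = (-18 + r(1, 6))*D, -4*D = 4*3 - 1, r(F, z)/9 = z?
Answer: -400389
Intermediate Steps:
r(F, z) = 9*z
D = -11/4 (D = -(4*3 - 1)/4 = -(12 - 1)/4 = -¼*11 = -11/4 ≈ -2.7500)
l = -99 (l = (-18 + 9*6)*(-11/4) = (-18 + 54)*(-11/4) = 36*(-11/4) = -99)
l + 330*(-1213) = -99 + 330*(-1213) = -99 - 400290 = -400389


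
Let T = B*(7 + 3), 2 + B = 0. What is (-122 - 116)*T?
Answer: 4760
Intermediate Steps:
B = -2 (B = -2 + 0 = -2)
T = -20 (T = -2*(7 + 3) = -2*10 = -20)
(-122 - 116)*T = (-122 - 116)*(-20) = -238*(-20) = 4760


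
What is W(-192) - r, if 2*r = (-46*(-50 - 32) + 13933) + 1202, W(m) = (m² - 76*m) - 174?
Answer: 83657/2 ≈ 41829.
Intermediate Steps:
W(m) = -174 + m² - 76*m
r = 18907/2 (r = ((-46*(-50 - 32) + 13933) + 1202)/2 = ((-46*(-82) + 13933) + 1202)/2 = ((3772 + 13933) + 1202)/2 = (17705 + 1202)/2 = (½)*18907 = 18907/2 ≈ 9453.5)
W(-192) - r = (-174 + (-192)² - 76*(-192)) - 1*18907/2 = (-174 + 36864 + 14592) - 18907/2 = 51282 - 18907/2 = 83657/2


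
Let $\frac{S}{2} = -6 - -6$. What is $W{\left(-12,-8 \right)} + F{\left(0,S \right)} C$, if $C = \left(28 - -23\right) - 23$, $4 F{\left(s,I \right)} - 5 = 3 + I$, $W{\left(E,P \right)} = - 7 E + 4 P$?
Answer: $108$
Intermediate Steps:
$S = 0$ ($S = 2 \left(-6 - -6\right) = 2 \left(-6 + 6\right) = 2 \cdot 0 = 0$)
$F{\left(s,I \right)} = 2 + \frac{I}{4}$ ($F{\left(s,I \right)} = \frac{5}{4} + \frac{3 + I}{4} = \frac{5}{4} + \left(\frac{3}{4} + \frac{I}{4}\right) = 2 + \frac{I}{4}$)
$C = 28$ ($C = \left(28 + 23\right) - 23 = 51 - 23 = 28$)
$W{\left(-12,-8 \right)} + F{\left(0,S \right)} C = \left(\left(-7\right) \left(-12\right) + 4 \left(-8\right)\right) + \left(2 + \frac{1}{4} \cdot 0\right) 28 = \left(84 - 32\right) + \left(2 + 0\right) 28 = 52 + 2 \cdot 28 = 52 + 56 = 108$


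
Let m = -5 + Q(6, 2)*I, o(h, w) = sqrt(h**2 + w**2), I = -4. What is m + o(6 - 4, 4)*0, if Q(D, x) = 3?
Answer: -17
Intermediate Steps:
m = -17 (m = -5 + 3*(-4) = -5 - 12 = -17)
m + o(6 - 4, 4)*0 = -17 + sqrt((6 - 4)**2 + 4**2)*0 = -17 + sqrt(2**2 + 16)*0 = -17 + sqrt(4 + 16)*0 = -17 + sqrt(20)*0 = -17 + (2*sqrt(5))*0 = -17 + 0 = -17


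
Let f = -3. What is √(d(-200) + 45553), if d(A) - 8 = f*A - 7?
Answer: √46154 ≈ 214.83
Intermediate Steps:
d(A) = 1 - 3*A (d(A) = 8 + (-3*A - 7) = 8 + (-7 - 3*A) = 1 - 3*A)
√(d(-200) + 45553) = √((1 - 3*(-200)) + 45553) = √((1 + 600) + 45553) = √(601 + 45553) = √46154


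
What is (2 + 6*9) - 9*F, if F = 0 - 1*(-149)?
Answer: -1285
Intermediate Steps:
F = 149 (F = 0 + 149 = 149)
(2 + 6*9) - 9*F = (2 + 6*9) - 9*149 = (2 + 54) - 1341 = 56 - 1341 = -1285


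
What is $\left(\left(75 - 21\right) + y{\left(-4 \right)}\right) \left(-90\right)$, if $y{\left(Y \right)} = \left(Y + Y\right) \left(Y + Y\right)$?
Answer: $-10620$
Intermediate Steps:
$y{\left(Y \right)} = 4 Y^{2}$ ($y{\left(Y \right)} = 2 Y 2 Y = 4 Y^{2}$)
$\left(\left(75 - 21\right) + y{\left(-4 \right)}\right) \left(-90\right) = \left(\left(75 - 21\right) + 4 \left(-4\right)^{2}\right) \left(-90\right) = \left(54 + 4 \cdot 16\right) \left(-90\right) = \left(54 + 64\right) \left(-90\right) = 118 \left(-90\right) = -10620$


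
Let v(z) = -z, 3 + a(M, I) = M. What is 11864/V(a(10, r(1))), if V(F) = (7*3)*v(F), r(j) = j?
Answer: -11864/147 ≈ -80.708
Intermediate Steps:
a(M, I) = -3 + M
V(F) = -21*F (V(F) = (7*3)*(-F) = 21*(-F) = -21*F)
11864/V(a(10, r(1))) = 11864/((-21*(-3 + 10))) = 11864/((-21*7)) = 11864/(-147) = 11864*(-1/147) = -11864/147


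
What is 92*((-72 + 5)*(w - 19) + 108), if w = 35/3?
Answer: 165416/3 ≈ 55139.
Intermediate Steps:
w = 35/3 (w = 35*(⅓) = 35/3 ≈ 11.667)
92*((-72 + 5)*(w - 19) + 108) = 92*((-72 + 5)*(35/3 - 19) + 108) = 92*(-67*(-22/3) + 108) = 92*(1474/3 + 108) = 92*(1798/3) = 165416/3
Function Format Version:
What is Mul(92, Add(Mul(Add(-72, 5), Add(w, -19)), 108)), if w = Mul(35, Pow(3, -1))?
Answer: Rational(165416, 3) ≈ 55139.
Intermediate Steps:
w = Rational(35, 3) (w = Mul(35, Rational(1, 3)) = Rational(35, 3) ≈ 11.667)
Mul(92, Add(Mul(Add(-72, 5), Add(w, -19)), 108)) = Mul(92, Add(Mul(Add(-72, 5), Add(Rational(35, 3), -19)), 108)) = Mul(92, Add(Mul(-67, Rational(-22, 3)), 108)) = Mul(92, Add(Rational(1474, 3), 108)) = Mul(92, Rational(1798, 3)) = Rational(165416, 3)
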